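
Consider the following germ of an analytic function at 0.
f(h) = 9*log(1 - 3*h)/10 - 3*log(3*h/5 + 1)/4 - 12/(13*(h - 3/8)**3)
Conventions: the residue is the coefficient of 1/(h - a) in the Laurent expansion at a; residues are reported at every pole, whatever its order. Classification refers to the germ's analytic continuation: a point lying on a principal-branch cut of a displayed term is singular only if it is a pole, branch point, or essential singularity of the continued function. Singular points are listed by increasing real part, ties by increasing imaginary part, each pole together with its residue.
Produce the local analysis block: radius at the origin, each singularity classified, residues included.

Radius of convergence at 0: 1/3.
At -5/3: a logarithmic branch point.
At 1/3: a logarithmic branch point.
At 3/8: a pole of order 3; residue 0.

Denominator factor (h - 3/8)^3: pole of order 3 at 3/8, modulus 3/8.
Branch term (9/10)*log(1 - h/(1/3)): its argument vanishes at h = 1/3, a logarithmic branch point, modulus 1/3.
Branch term (-3/4)*log(1 - h/(-5/3)): its argument vanishes at h = -5/3, a logarithmic branch point, modulus 5/3.
The radius of convergence is the smallest modulus among the singular points: 1/3.
The branch terms are analytic at 3/8 and contribute nothing to the residue; only the rational part matters.
At the order-3 pole 3/8 set g(h) = (h - (3/8))^3*(rational part) = -12/13.
Order-3 pole: residue = g''(a)/2; g''(3/8) = 0, so the residue is 0.
List the singular points by increasing real part (a conjugate pair: the negative imaginary part first).


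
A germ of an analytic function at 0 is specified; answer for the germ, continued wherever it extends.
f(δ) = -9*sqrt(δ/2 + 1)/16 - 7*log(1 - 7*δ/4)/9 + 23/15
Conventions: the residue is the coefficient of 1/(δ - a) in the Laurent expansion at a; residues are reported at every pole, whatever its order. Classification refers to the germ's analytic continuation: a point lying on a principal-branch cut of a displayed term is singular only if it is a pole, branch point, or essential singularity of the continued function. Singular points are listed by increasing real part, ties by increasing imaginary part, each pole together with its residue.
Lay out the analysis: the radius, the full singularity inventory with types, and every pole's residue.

Radius of convergence at 0: 4/7.
At -2: an algebraic (square-root) branch point.
At 4/7: a logarithmic branch point.

Branch term (-9/16)*sqrt(1 - δ/(-2)): its argument vanishes at δ = -2, a square-root branch point, modulus 2.
Branch term (-7/9)*log(1 - δ/(4/7)): its argument vanishes at δ = 4/7, a logarithmic branch point, modulus 4/7.
The radius of convergence is the smallest modulus among the singular points: 4/7.
List the singular points by increasing real part (a conjugate pair: the negative imaginary part first).


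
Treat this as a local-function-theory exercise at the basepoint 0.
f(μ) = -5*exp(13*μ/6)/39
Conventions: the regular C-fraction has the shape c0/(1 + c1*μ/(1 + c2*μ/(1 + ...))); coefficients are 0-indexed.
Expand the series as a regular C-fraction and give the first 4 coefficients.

The regular C-fraction coefficients are [-5/39, -13/6, 13/12, -13/36].

Taylor coefficients (expand at 0): a_0 = -5/39, a_1 = -5/18, a_2 = -65/216, a_3 = -845/3888.
c0 = a_0 = -5/39. Peel one level at a time: if S = 1 + c*μ/S' with S'(0) = 1, then c is the μ-coefficient of S and S' = c*μ/(S - 1).
S_1 = c0/f = 1 + (-13/6)*μ + (169/72)*μ^2 + ...; c1 = -13/6.
S_2 = c1*μ/(S_1 - 1) = 1 + (13/12)*μ + (169/432)*μ^2 + ...; c2 = 13/12.
S_3 = c2*μ/(S_2 - 1) = 1 + (-13/36)*μ + ...; c3 = -13/36.


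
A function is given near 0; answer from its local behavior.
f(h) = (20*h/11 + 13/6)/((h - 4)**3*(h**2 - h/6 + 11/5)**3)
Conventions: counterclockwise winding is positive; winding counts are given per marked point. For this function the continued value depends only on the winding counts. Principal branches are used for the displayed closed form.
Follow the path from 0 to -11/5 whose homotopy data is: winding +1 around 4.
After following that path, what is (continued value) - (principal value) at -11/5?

The function is rational, hence single-valued: continuing it around any pole returns the same value, so the difference is 0.

Continued minus principal equals 0.


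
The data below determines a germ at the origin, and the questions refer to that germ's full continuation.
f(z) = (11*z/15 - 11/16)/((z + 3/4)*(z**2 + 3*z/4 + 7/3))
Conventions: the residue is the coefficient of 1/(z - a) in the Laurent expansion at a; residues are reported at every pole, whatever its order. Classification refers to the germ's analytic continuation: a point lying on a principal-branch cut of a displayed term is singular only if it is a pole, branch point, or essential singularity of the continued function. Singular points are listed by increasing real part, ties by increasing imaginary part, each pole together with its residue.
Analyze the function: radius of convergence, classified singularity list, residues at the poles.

Denominator factor (z + 3/4): pole of order 1 at -3/4, modulus 3/4.
Denominator factor (z**2 + 3*z/4 + 7/3): discriminant -421/48, complex-conjugate roots (-3/8) + ((1/24)*sqrt(1263))*i and (-3/8) - ((1/24)*sqrt(1263))*i; poles of order 1, moduli (1/3)*sqrt(21) and (1/3)*sqrt(21).
The radius of convergence is the smallest modulus among the singular points: 3/4.
At the order-1 pole -3/4 set g(z) = (z - (-3/4))*f(z) = (11*z/15 - 11/16)/(z**2 + 3*z/4 + 7/3).
Simple pole: residue = g(a) at a = -3/4, which is -297/560.
The factor z**2 + 3*z/4 + 7/3 splits as (z - a)(z - a') with a = (-3/8) - ((1/24)*sqrt(1263))*i, a' = (-3/8) + ((1/24)*sqrt(1263))*i. At the order-1 pole a set g(z) = (z - a)*f(z) = [(11*z/15 - 11/16)/(z + 3/4)] / (z - a').
Simple pole: residue = g(a) at a = (-3/8) - ((1/24)*sqrt(1263))*i, which is (297/1120) + ((7183/1414560)*sqrt(1263))*i.
The factor z**2 + 3*z/4 + 7/3 splits as (z - a)(z - a') with a = (-3/8) + ((1/24)*sqrt(1263))*i, a' = (-3/8) - ((1/24)*sqrt(1263))*i. At the order-1 pole a set g(z) = (z - a)*f(z) = [(11*z/15 - 11/16)/(z + 3/4)] / (z - a').
Simple pole: residue = g(a) at a = (-3/8) + ((1/24)*sqrt(1263))*i, which is (297/1120) - ((7183/1414560)*sqrt(1263))*i.
List the singular points by increasing real part (a conjugate pair: the negative imaginary part first).

Radius of convergence at 0: 3/4.
At -3/4: a pole of order 1; residue -297/560.
At (-3/8) - ((1/24)*sqrt(1263))*i: a pole of order 1; residue (297/1120) + ((7183/1414560)*sqrt(1263))*i.
At (-3/8) + ((1/24)*sqrt(1263))*i: a pole of order 1; residue (297/1120) - ((7183/1414560)*sqrt(1263))*i.


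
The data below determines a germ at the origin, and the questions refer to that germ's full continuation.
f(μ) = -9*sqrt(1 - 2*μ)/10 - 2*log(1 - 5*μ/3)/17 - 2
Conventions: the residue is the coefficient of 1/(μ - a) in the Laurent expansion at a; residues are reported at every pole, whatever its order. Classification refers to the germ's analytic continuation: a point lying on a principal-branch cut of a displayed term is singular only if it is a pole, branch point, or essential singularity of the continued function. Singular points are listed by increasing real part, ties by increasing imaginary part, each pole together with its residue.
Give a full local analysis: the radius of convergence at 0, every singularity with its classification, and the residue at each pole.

Radius of convergence at 0: 1/2.
At 1/2: an algebraic (square-root) branch point.
At 3/5: a logarithmic branch point.

Branch term (-2/17)*log(1 - μ/(3/5)): its argument vanishes at μ = 3/5, a logarithmic branch point, modulus 3/5.
Branch term (-9/10)*sqrt(1 - μ/(1/2)): its argument vanishes at μ = 1/2, a square-root branch point, modulus 1/2.
The radius of convergence is the smallest modulus among the singular points: 1/2.
List the singular points by increasing real part (a conjugate pair: the negative imaginary part first).


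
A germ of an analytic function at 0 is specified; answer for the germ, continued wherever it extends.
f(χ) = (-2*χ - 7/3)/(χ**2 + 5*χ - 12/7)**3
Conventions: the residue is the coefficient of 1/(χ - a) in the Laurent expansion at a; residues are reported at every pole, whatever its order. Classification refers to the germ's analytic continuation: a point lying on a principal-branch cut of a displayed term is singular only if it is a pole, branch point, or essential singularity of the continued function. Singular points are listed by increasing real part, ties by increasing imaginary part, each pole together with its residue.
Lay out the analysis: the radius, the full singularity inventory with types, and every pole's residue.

Radius of convergence at 0: -5/2 + (1/14)*sqrt(1561).
At -5/2 - (1/14)*sqrt(1561): a pole of order 3; residue -(784/11089567)*sqrt(1561).
At -5/2 + (1/14)*sqrt(1561): a pole of order 3; residue (784/11089567)*sqrt(1561).

Denominator factor (χ**2 + 5*χ - 12/7)^3: discriminant 223/7, real irrational roots -5/2 + (1/14)*sqrt(1561) and -5/2 - (1/14)*sqrt(1561); poles of order 3, moduli -5/2 + (1/14)*sqrt(1561) and 5/2 + (1/14)*sqrt(1561).
The radius of convergence is the smallest modulus among the singular points: -5/2 + (1/14)*sqrt(1561).
The factor χ**2 + 5*χ - 12/7 splits as (χ - a)(χ - a') with a = -5/2 - (1/14)*sqrt(1561), a' = -5/2 + (1/14)*sqrt(1561). At the order-3 pole a set g(χ) = (χ - a)^3*f(χ) = [-2*χ - 7/3] / (χ - a')^3.
Order-3 pole: residue = g''(a)/2; g''(-5/2 - (1/14)*sqrt(1561)) = -(1568/11089567)*sqrt(1561), so the residue is -(784/11089567)*sqrt(1561).
The factor χ**2 + 5*χ - 12/7 splits as (χ - a)(χ - a') with a = -5/2 + (1/14)*sqrt(1561), a' = -5/2 - (1/14)*sqrt(1561). At the order-3 pole a set g(χ) = (χ - a)^3*f(χ) = [-2*χ - 7/3] / (χ - a')^3.
Order-3 pole: residue = g''(a)/2; g''(-5/2 + (1/14)*sqrt(1561)) = (1568/11089567)*sqrt(1561), so the residue is (784/11089567)*sqrt(1561).
List the singular points by increasing real part (a conjugate pair: the negative imaginary part first).


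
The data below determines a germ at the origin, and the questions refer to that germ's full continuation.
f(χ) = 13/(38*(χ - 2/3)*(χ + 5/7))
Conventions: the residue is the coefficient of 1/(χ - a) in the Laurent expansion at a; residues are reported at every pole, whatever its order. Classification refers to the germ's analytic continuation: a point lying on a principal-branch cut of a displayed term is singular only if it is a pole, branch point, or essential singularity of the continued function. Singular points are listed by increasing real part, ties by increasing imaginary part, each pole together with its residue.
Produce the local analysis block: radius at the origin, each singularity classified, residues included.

Radius of convergence at 0: 2/3.
At -5/7: a pole of order 1; residue -273/1102.
At 2/3: a pole of order 1; residue 273/1102.

Denominator factor (χ - 2/3): pole of order 1 at 2/3, modulus 2/3.
Denominator factor (χ + 5/7): pole of order 1 at -5/7, modulus 5/7.
The radius of convergence is the smallest modulus among the singular points: 2/3.
At the order-1 pole -5/7 set g(χ) = (χ - (-5/7))*f(χ) = 13/(38*(χ - 2/3)).
Simple pole: residue = g(a) at a = -5/7, which is -273/1102.
At the order-1 pole 2/3 set g(χ) = (χ - (2/3))*f(χ) = 13/(38*(χ + 5/7)).
Simple pole: residue = g(a) at a = 2/3, which is 273/1102.
List the singular points by increasing real part (a conjugate pair: the negative imaginary part first).


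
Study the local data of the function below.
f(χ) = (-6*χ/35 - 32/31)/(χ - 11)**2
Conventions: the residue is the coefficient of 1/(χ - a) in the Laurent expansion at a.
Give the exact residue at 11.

The residue is -6/35.

At the order-2 pole 11 set g(χ) = (χ - (11))^2*f(χ) = -6*χ/35 - 32/31.
Order-2 pole: residue = g'(a); g'(11) = -6/35, so the residue is -6/35.


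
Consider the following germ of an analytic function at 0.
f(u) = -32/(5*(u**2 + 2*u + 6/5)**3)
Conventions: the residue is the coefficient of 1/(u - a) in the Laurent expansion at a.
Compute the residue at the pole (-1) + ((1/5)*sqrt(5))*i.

The factor u**2 + 2*u + 6/5 splits as (u - a)(u - a') with a = (-1) + ((1/5)*sqrt(5))*i, a' = (-1) - ((1/5)*sqrt(5))*i. At the order-3 pole a set g(u) = (u - a)^3*f(u) = [-32/5] / (u - a')^3.
Order-3 pole: residue = g''(a)/2; g''((-1) + ((1/5)*sqrt(5))*i) = ((60)*sqrt(5))*i, so the residue is ((30)*sqrt(5))*i.

The residue is ((30)*sqrt(5))*i.


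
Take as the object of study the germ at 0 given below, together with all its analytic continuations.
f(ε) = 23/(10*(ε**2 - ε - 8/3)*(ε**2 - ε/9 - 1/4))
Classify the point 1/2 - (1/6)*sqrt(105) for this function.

The point is a pole of order 1.

The denominator factor ε**2 - ε - 8/3 vanishes at 1/2 - (1/6)*sqrt(105) and appears to the power 1; the numerator there equals 23/10, nonzero, and no other factor vanishes.
Hence a pole whose order is the multiplicity, 1.


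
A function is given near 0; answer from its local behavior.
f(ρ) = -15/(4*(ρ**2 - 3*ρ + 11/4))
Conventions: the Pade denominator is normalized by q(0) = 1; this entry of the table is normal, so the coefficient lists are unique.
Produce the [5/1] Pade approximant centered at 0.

The Pade approximant has numerator coefficients [-15/11, -229/165, -56/55, -20/33, -16/55, -16/165]; denominator coefficients [1, -181/2475].

Taylor coefficients needed (expand at 0): a_0 = -15/11, a_1 = -180/121, a_2 = -1500/1331, a_3 = -10080/14641, a_4 = -54960/161051, a_5 = -216000/1771561, a_6 = -173760/19487171.
Write the denominator as Q(ρ) = 1 + q1*ρ. Requiring Q*f - P = O(ρ^7) with deg P <= 5 kills the coefficients of ρ^6..ρ^6 in Q*f:
  ρ^6: a_6 + q1*a_5 = 0, i.e. -173760/19487171 + (-216000/1771561)*q1 = 0.
Solving this linear system: q1 = -181/2475.
The numerator is Q*f truncated at degree 5: P0 = a_0 = -15/11; P1 = a_1 + q1*a_0 = -229/165; P2 = a_2 + q1*a_1 = -56/55; P3 = a_3 + q1*a_2 = -20/33; P4 = a_4 + q1*a_3 = -16/55; P5 = a_5 + q1*a_4 = -16/165.


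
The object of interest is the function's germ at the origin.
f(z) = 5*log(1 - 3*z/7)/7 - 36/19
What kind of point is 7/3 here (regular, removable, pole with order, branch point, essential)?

The point is a logarithmic branch point.

The term (5/7)*log(1 - z/(7/3)) has argument 1 - 7/3/(7/3) = 0 at 7/3: a logarithmic (infinitely-sheeted) branch point; the remaining terms are analytic or single-valued there.


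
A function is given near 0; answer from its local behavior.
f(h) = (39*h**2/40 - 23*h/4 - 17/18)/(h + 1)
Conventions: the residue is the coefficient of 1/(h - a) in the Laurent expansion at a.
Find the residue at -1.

At the order-1 pole -1 set g(h) = (h - (-1))*f(h) = 39*h**2/40 - 23*h/4 - 17/18.
Simple pole: residue = g(a) at a = -1, which is 2081/360.

The residue is 2081/360.


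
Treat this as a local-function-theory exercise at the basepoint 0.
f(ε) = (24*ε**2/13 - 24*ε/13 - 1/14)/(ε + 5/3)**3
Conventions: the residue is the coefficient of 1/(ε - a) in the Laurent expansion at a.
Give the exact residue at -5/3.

At the order-3 pole -5/3 set g(ε) = (ε - (-5/3))^3*f(ε) = 24*ε**2/13 - 24*ε/13 - 1/14.
Order-3 pole: residue = g''(a)/2; g''(-5/3) = 48/13, so the residue is 24/13.

The residue is 24/13.


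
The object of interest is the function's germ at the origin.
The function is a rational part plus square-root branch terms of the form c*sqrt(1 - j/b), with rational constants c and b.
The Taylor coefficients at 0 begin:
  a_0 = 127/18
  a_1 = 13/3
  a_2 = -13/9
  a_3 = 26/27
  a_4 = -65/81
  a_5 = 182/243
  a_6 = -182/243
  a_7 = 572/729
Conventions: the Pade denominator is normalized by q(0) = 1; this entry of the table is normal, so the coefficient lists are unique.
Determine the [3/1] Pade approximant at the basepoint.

Taylor coefficients needed (read off): a_0 = 127/18, a_1 = 13/3, a_2 = -13/9, a_3 = 26/27, a_4 = -65/81.
Write the denominator as Q(j) = 1 + q1*j. Requiring Q*f - P = O(j^5) with deg P <= 3 kills the coefficients of j^4..j^4 in Q*f:
  j^4: a_4 + q1*a_3 = 0, i.e. -65/81 + (26/27)*q1 = 0.
Solving this linear system: q1 = 5/6.
The numerator is Q*f truncated at degree 3: P0 = a_0 = 127/18; P1 = a_1 + q1*a_0 = 1103/108; P2 = a_2 + q1*a_1 = 13/6; P3 = a_3 + q1*a_2 = -13/54.

The Pade approximant has numerator coefficients [127/18, 1103/108, 13/6, -13/54]; denominator coefficients [1, 5/6].


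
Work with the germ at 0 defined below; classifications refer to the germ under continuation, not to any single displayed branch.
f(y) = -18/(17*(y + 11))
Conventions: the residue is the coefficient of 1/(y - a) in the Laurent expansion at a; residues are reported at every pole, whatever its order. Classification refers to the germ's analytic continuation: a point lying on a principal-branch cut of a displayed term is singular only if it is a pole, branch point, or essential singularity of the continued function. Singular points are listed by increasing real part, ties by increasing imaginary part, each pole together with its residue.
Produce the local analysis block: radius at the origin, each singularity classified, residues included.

Radius of convergence at 0: 11.
At -11: a pole of order 1; residue -18/17.

Denominator factor (y + 11): pole of order 1 at -11, modulus 11.
The radius of convergence is the smallest modulus among the singular points: 11.
At the order-1 pole -11 set g(y) = (y - (-11))*f(y) = -18/17.
Simple pole: residue = g(a) at a = -11, which is -18/17.


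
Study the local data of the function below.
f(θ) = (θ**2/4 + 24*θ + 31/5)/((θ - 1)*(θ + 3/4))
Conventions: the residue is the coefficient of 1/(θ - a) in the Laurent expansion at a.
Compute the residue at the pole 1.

At the order-1 pole 1 set g(θ) = (θ - (1))*f(θ) = (θ**2/4 + 24*θ + 31/5)/(θ + 3/4).
Simple pole: residue = g(a) at a = 1, which is 87/5.

The residue is 87/5.


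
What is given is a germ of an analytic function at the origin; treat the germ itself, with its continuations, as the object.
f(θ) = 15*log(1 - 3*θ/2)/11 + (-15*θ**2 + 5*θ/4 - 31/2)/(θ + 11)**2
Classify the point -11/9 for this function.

The point is a regular point.

Denominator factors: θ + 11 = 88/9 at θ = -11/9 — none vanishes.
Branch term log(1 - θ/(2/3)): argument at -11/9 is 17/6, nonzero, so -11/9 is not its branch point (a point on a principal cut is still regular for the continued germ).
So the germ continues analytically to -11/9.


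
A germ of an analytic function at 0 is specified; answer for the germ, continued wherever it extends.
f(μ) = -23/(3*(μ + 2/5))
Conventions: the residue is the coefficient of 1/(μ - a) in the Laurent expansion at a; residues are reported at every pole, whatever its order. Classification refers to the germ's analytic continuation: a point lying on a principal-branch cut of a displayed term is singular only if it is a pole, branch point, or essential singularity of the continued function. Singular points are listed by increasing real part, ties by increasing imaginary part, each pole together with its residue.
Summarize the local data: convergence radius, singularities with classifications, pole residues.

Radius of convergence at 0: 2/5.
At -2/5: a pole of order 1; residue -23/3.

Denominator factor (μ + 2/5): pole of order 1 at -2/5, modulus 2/5.
The radius of convergence is the smallest modulus among the singular points: 2/5.
At the order-1 pole -2/5 set g(μ) = (μ - (-2/5))*f(μ) = -23/3.
Simple pole: residue = g(a) at a = -2/5, which is -23/3.


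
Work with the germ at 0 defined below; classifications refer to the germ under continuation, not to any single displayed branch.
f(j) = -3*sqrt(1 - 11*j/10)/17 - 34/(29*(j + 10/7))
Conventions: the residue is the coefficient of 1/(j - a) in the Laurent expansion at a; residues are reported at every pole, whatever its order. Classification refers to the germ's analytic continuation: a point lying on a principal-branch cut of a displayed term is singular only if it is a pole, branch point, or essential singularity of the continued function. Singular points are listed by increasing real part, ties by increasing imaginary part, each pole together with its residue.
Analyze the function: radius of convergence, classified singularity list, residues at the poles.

Radius of convergence at 0: 10/11.
At -10/7: a pole of order 1; residue -34/29.
At 10/11: an algebraic (square-root) branch point.

Denominator factor (j + 10/7): pole of order 1 at -10/7, modulus 10/7.
Branch term (-3/17)*sqrt(1 - j/(10/11)): its argument vanishes at j = 10/11, a square-root branch point, modulus 10/11.
The radius of convergence is the smallest modulus among the singular points: 10/11.
The branch term is analytic at -10/7 and contributes nothing to the residue; only the rational part matters.
At the order-1 pole -10/7 set g(j) = (j - (-10/7))*(rational part) = -34/29.
Simple pole: residue = g(a) at a = -10/7, which is -34/29.
List the singular points by increasing real part (a conjugate pair: the negative imaginary part first).


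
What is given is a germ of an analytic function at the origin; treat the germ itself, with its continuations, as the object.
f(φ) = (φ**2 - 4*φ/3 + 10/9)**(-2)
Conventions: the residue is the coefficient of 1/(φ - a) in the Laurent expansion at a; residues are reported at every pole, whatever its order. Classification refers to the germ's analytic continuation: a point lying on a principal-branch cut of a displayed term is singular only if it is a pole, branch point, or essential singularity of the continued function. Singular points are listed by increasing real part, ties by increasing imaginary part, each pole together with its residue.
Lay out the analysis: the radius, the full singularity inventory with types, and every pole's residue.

Denominator factor (φ**2 - 4*φ/3 + 10/9)^2: discriminant -8/3, complex-conjugate roots (2/3) + ((1/3)*sqrt(6))*i and (2/3) - ((1/3)*sqrt(6))*i; poles of order 2, moduli (1/3)*sqrt(10) and (1/3)*sqrt(10).
The radius of convergence is the smallest modulus among the singular points: (1/3)*sqrt(10).
The factor φ**2 - 4*φ/3 + 10/9 splits as (φ - a)(φ - a') with a = (2/3) - ((1/3)*sqrt(6))*i, a' = (2/3) + ((1/3)*sqrt(6))*i. At the order-2 pole a set g(φ) = (φ - a)^2*f(φ) = [1] / (φ - a')^2.
Order-2 pole: residue = g'(a); g'((2/3) - ((1/3)*sqrt(6))*i) = ((3/16)*sqrt(6))*i, so the residue is ((3/16)*sqrt(6))*i.
The factor φ**2 - 4*φ/3 + 10/9 splits as (φ - a)(φ - a') with a = (2/3) + ((1/3)*sqrt(6))*i, a' = (2/3) - ((1/3)*sqrt(6))*i. At the order-2 pole a set g(φ) = (φ - a)^2*f(φ) = [1] / (φ - a')^2.
Order-2 pole: residue = g'(a); g'((2/3) + ((1/3)*sqrt(6))*i) = -((3/16)*sqrt(6))*i, so the residue is -((3/16)*sqrt(6))*i.
List the singular points by increasing real part (a conjugate pair: the negative imaginary part first).

Radius of convergence at 0: (1/3)*sqrt(10).
At (2/3) - ((1/3)*sqrt(6))*i: a pole of order 2; residue ((3/16)*sqrt(6))*i.
At (2/3) + ((1/3)*sqrt(6))*i: a pole of order 2; residue -((3/16)*sqrt(6))*i.


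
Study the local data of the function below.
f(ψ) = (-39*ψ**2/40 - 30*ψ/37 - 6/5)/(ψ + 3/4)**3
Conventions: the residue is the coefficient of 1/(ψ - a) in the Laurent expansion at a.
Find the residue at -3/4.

The residue is -39/40.

At the order-3 pole -3/4 set g(ψ) = (ψ - (-3/4))^3*f(ψ) = -39*ψ**2/40 - 30*ψ/37 - 6/5.
Order-3 pole: residue = g''(a)/2; g''(-3/4) = -39/20, so the residue is -39/40.


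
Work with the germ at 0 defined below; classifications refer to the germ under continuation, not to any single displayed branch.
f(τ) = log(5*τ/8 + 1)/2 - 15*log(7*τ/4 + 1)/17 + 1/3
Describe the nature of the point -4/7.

The point is a logarithmic branch point.

The term (-15/17)*log(1 - τ/(-4/7)) has argument 1 - -4/7/(-4/7) = 0 at -4/7: a logarithmic (infinitely-sheeted) branch point; the remaining terms are analytic or single-valued there.


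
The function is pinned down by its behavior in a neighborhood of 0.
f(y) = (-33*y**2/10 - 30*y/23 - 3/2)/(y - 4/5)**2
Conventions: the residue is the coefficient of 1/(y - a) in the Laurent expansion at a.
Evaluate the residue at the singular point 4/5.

At the order-2 pole 4/5 set g(y) = (y - (4/5))^2*f(y) = -33*y**2/10 - 30*y/23 - 3/2.
Order-2 pole: residue = g'(a); g'(4/5) = -3786/575, so the residue is -3786/575.

The residue is -3786/575.


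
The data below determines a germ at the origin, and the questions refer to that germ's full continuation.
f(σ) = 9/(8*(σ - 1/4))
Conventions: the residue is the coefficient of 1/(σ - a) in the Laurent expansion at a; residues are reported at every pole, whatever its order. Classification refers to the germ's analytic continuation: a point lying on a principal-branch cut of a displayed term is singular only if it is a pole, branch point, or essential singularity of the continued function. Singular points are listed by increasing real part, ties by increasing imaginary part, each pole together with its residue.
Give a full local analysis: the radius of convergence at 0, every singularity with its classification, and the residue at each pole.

Radius of convergence at 0: 1/4.
At 1/4: a pole of order 1; residue 9/8.

Denominator factor (σ - 1/4): pole of order 1 at 1/4, modulus 1/4.
The radius of convergence is the smallest modulus among the singular points: 1/4.
At the order-1 pole 1/4 set g(σ) = (σ - (1/4))*f(σ) = 9/8.
Simple pole: residue = g(a) at a = 1/4, which is 9/8.


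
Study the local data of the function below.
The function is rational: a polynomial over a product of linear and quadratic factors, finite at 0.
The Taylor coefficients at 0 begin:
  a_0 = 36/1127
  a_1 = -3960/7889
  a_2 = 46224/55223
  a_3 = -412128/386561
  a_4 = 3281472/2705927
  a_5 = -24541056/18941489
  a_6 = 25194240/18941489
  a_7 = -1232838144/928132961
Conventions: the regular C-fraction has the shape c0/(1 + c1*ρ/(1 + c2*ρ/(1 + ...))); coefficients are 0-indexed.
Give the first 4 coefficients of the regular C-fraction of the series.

The regular C-fraction coefficients are [36/1127, 110/7, -5408/385, 18/385].

Taylor coefficients (read off): a_0 = 36/1127, a_1 = -3960/7889, a_2 = 46224/55223, a_3 = -412128/386561.
c0 = a_0 = 36/1127. Peel one level at a time: if S = 1 + c*ρ/S' with S'(0) = 1, then c is the ρ-coefficient of S and S' = c*ρ/(S - 1).
S_1 = c0/f = 1 + (110/7)*ρ + (10816/49)*ρ^2 + ...; c1 = 110/7.
S_2 = c1*ρ/(S_1 - 1) = 1 + (-5408/385)*ρ + (97344/148225)*ρ^2 + ...; c2 = -5408/385.
S_3 = c2*ρ/(S_2 - 1) = 1 + (18/385)*ρ + ...; c3 = 18/385.


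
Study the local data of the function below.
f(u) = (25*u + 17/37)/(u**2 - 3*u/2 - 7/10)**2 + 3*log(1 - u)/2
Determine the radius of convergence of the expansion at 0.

The radius of convergence is -3/4 + (1/20)*sqrt(505).

Denominator factor (u**2 - 3*u/2 - 7/10)^2: discriminant 101/20, real irrational roots 3/4 + (1/20)*sqrt(505) and 3/4 - (1/20)*sqrt(505); poles of order 2, moduli 3/4 + (1/20)*sqrt(505) and -3/4 + (1/20)*sqrt(505).
Branch term (3/2)*log(1 - u/(1)): its argument vanishes at u = 1, a logarithmic branch point, modulus 1.
The radius of convergence is the smallest modulus among the singular points: -3/4 + (1/20)*sqrt(505).


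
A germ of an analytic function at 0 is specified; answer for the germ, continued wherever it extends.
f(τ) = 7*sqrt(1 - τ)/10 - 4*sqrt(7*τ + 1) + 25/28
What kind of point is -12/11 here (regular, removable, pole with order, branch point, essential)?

The point is a regular point.

There is no denominator, hence no pole anywhere.
Branch term sqrt(1 - τ/(1)): argument at -12/11 is 23/11, nonzero, so -12/11 is not its branch point (a point on a principal cut is still regular for the continued germ).
Branch term sqrt(1 - τ/(-1/7)): argument at -12/11 is -73/11, nonzero, so -12/11 is not its branch point (a point on a principal cut is still regular for the continued germ).
So the germ continues analytically to -12/11.


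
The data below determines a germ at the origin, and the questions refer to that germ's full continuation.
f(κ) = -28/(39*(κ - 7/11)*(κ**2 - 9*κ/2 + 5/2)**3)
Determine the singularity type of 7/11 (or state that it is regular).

The point is a pole of order 1.

The denominator factor κ - 7/11 vanishes at 7/11 and appears to the power 1; the numerator there equals -28/39, nonzero, and no other factor vanishes.
Hence a pole whose order is the multiplicity, 1.


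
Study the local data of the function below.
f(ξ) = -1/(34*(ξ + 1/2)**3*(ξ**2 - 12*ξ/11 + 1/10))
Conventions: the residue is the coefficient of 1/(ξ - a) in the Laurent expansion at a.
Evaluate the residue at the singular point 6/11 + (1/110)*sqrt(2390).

The factor ξ**2 - 12*ξ/11 + 1/10 splits as (ξ - a)(ξ - a') with a = 6/11 + (1/110)*sqrt(2390), a' = 6/11 - (1/110)*sqrt(2390). At the order-1 pole a set g(ξ) = (ξ - a)*f(ξ) = [-1/(34*(ξ + 1/2)**3)] / (ξ - a').
Simple pole: residue = g(a) at a = 6/11 + (1/110)*sqrt(2390), which is 9254300/129971341 - (51599350/31063150499)*sqrt(2390).

The residue is 9254300/129971341 - (51599350/31063150499)*sqrt(2390).


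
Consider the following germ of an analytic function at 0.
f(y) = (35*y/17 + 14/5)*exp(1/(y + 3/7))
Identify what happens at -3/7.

The point is an essential singularity.

The exponent 1/(y - (-3/7)) has a pole at -3/7, so exp(1/(y - (-3/7))) takes every nonzero value near it: an essential singularity (not a pole of any order).


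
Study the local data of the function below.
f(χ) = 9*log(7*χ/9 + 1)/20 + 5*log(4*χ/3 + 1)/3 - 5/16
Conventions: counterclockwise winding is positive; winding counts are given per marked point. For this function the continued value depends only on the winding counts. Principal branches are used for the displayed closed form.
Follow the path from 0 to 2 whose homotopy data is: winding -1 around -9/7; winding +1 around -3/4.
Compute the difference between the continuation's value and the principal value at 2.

Continued minus principal equals (73/30)*pi*i.

The rational part is single-valued and drops out of the difference; each branch term changes only by its own monodromy.
(5/3)*log(1 - χ/(-3/4)): each positive loop around -3/4 adds 2*pi*i to the log, so winding +1 contributes (5/3)*(1)*2*pi*i = (10/3)*pi*i.
(9/20)*log(1 - χ/(-9/7)): each positive loop around -9/7 adds 2*pi*i to the log, so winding -1 contributes (9/20)*(-1)*2*pi*i = -(9/10)*pi*i.
Summing the contributions at χ = 2 gives (73/30)*pi*i.


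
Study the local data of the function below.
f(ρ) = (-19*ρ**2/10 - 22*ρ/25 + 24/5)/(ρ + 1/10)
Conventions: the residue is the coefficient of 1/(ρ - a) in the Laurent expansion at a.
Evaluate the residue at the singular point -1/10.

At the order-1 pole -1/10 set g(ρ) = (ρ - (-1/10))*f(ρ) = -19*ρ**2/10 - 22*ρ/25 + 24/5.
Simple pole: residue = g(a) at a = -1/10, which is 4869/1000.

The residue is 4869/1000.


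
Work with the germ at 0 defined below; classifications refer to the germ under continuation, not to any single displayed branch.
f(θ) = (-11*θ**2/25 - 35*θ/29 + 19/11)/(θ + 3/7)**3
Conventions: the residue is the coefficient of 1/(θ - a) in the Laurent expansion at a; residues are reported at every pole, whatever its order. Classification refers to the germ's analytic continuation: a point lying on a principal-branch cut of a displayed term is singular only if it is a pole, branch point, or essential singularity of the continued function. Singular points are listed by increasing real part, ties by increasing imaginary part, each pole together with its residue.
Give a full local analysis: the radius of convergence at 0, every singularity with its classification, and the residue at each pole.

Radius of convergence at 0: 3/7.
At -3/7: a pole of order 3; residue -11/25.

Denominator factor (θ + 3/7)^3: pole of order 3 at -3/7, modulus 3/7.
The radius of convergence is the smallest modulus among the singular points: 3/7.
At the order-3 pole -3/7 set g(θ) = (θ - (-3/7))^3*f(θ) = -11*θ**2/25 - 35*θ/29 + 19/11.
Order-3 pole: residue = g''(a)/2; g''(-3/7) = -22/25, so the residue is -11/25.


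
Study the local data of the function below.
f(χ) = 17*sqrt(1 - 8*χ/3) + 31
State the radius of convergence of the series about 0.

The radius of convergence is 3/8.

Branch term (17)*sqrt(1 - χ/(3/8)): its argument vanishes at χ = 3/8, a square-root branch point, modulus 3/8.
The radius of convergence is the smallest modulus among the singular points: 3/8.


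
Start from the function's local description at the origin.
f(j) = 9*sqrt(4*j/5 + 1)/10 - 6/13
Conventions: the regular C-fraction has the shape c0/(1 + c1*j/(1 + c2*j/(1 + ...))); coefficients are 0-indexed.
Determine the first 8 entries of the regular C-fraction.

Taylor coefficients (expand at 0): a_0 = 57/130, a_1 = 9/25, a_2 = -9/125, a_3 = 18/625, a_4 = -9/625, a_5 = 126/15625, a_6 = -378/78125, a_7 = 1188/390625.
c0 = a_0 = 57/130. Peel one level at a time: if S = 1 + c*j/S' with S'(0) = 1, then c is the j-coefficient of S and S' = c*j/(S - 1).
S_1 = c0/f = 1 + (-78/95)*j + (7566/9025)*j^2 + ...; c1 = -78/95.
S_2 = c1*j/(S_1 - 1) = 1 + (97/95)*j + (-1/25)*j^2 + ...; c2 = 97/95.
S_3 = c2*j/(S_2 - 1) = 1 + (19/485)*j + (-133/9409)*j^2 + ...; c3 = 19/485.
S_4 = c3*j/(S_3 - 1) = 1 + (35/97)*j + (-1/25)*j^2 + ...; c4 = 35/97.
S_5 = c4*j/(S_4 - 1) = 1 + (97/875)*j + (-24541/765625)*j^2 + ...; c5 = 97/875.
S_6 = c5*j/(S_5 - 1) = 1 + (253/875)*j + (-1/25)*j^2 + ...; c6 = 253/875.
S_7 = c6*j/(S_6 - 1) = 1 + (35/253)*j + ...; c7 = 35/253.

The regular C-fraction coefficients are [57/130, -78/95, 97/95, 19/485, 35/97, 97/875, 253/875, 35/253].


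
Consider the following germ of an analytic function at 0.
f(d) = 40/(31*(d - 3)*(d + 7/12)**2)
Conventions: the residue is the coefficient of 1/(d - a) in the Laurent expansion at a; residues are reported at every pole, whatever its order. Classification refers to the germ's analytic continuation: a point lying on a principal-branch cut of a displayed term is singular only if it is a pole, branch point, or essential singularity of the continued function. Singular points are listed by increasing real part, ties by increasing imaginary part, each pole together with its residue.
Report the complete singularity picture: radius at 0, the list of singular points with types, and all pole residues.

Radius of convergence at 0: 7/12.
At -7/12: a pole of order 2; residue -5760/57319.
At 3: a pole of order 1; residue 5760/57319.

Denominator factor (d - 3): pole of order 1 at 3, modulus 3.
Denominator factor (d + 7/12)^2: pole of order 2 at -7/12, modulus 7/12.
The radius of convergence is the smallest modulus among the singular points: 7/12.
At the order-2 pole -7/12 set g(d) = (d - (-7/12))^2*f(d) = 40/(31*(d - 3)).
Order-2 pole: residue = g'(a); g'(-7/12) = -5760/57319, so the residue is -5760/57319.
At the order-1 pole 3 set g(d) = (d - (3))*f(d) = 40/(31*(d + 7/12)**2).
Simple pole: residue = g(a) at a = 3, which is 5760/57319.
List the singular points by increasing real part (a conjugate pair: the negative imaginary part first).


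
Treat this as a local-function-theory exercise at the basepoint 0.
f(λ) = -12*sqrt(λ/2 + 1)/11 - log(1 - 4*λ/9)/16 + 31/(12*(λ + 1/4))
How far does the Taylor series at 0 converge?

The radius of convergence is 1/4.

Denominator factor (λ + 1/4): pole of order 1 at -1/4, modulus 1/4.
Branch term (-1/16)*log(1 - λ/(9/4)): its argument vanishes at λ = 9/4, a logarithmic branch point, modulus 9/4.
Branch term (-12/11)*sqrt(1 - λ/(-2)): its argument vanishes at λ = -2, a square-root branch point, modulus 2.
The radius of convergence is the smallest modulus among the singular points: 1/4.


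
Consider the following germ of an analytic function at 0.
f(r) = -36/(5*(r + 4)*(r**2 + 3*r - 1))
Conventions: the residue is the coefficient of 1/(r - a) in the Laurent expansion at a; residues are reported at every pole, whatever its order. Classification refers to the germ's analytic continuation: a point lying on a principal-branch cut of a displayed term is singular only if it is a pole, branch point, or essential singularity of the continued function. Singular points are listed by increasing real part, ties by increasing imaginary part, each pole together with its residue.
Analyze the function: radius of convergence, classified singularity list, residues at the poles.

Radius of convergence at 0: -3/2 + (1/2)*sqrt(13).
At -4: a pole of order 1; residue -12/5.
At -3/2 - (1/2)*sqrt(13): a pole of order 1; residue 6/5 + (6/13)*sqrt(13).
At -3/2 + (1/2)*sqrt(13): a pole of order 1; residue 6/5 - (6/13)*sqrt(13).

Denominator factor (r**2 + 3*r - 1): discriminant 13, real irrational roots -3/2 + (1/2)*sqrt(13) and -3/2 - (1/2)*sqrt(13); poles of order 1, moduli -3/2 + (1/2)*sqrt(13) and 3/2 + (1/2)*sqrt(13).
Denominator factor (r + 4): pole of order 1 at -4, modulus 4.
The radius of convergence is the smallest modulus among the singular points: -3/2 + (1/2)*sqrt(13).
At the order-1 pole -4 set g(r) = (r - (-4))*f(r) = -36/(5*(r**2 + 3*r - 1)).
Simple pole: residue = g(a) at a = -4, which is -12/5.
The factor r**2 + 3*r - 1 splits as (r - a)(r - a') with a = -3/2 - (1/2)*sqrt(13), a' = -3/2 + (1/2)*sqrt(13). At the order-1 pole a set g(r) = (r - a)*f(r) = [-36/(5*(r + 4))] / (r - a').
Simple pole: residue = g(a) at a = -3/2 - (1/2)*sqrt(13), which is 6/5 + (6/13)*sqrt(13).
The factor r**2 + 3*r - 1 splits as (r - a)(r - a') with a = -3/2 + (1/2)*sqrt(13), a' = -3/2 - (1/2)*sqrt(13). At the order-1 pole a set g(r) = (r - a)*f(r) = [-36/(5*(r + 4))] / (r - a').
Simple pole: residue = g(a) at a = -3/2 + (1/2)*sqrt(13), which is 6/5 - (6/13)*sqrt(13).
List the singular points by increasing real part (a conjugate pair: the negative imaginary part first).


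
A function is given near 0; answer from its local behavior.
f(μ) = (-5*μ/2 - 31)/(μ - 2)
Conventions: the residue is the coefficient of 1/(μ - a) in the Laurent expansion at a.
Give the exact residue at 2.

At the order-1 pole 2 set g(μ) = (μ - (2))*f(μ) = -5*μ/2 - 31.
Simple pole: residue = g(a) at a = 2, which is -36.

The residue is -36.


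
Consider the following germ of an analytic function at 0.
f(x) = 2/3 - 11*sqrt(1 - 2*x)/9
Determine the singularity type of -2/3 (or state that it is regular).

The point is a regular point.

There is no denominator, hence no pole anywhere.
Branch term sqrt(1 - x/(1/2)): argument at -2/3 is 7/3, nonzero, so -2/3 is not its branch point (a point on a principal cut is still regular for the continued germ).
So the germ continues analytically to -2/3.


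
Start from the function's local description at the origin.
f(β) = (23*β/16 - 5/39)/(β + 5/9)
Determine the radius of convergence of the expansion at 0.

The radius of convergence is 5/9.

Denominator factor (β + 5/9): pole of order 1 at -5/9, modulus 5/9.
The radius of convergence is the smallest modulus among the singular points: 5/9.


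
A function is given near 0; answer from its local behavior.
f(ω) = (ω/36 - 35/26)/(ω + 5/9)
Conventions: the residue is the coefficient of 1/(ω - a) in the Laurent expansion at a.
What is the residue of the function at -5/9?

The residue is -5735/4212.

At the order-1 pole -5/9 set g(ω) = (ω - (-5/9))*f(ω) = ω/36 - 35/26.
Simple pole: residue = g(a) at a = -5/9, which is -5735/4212.


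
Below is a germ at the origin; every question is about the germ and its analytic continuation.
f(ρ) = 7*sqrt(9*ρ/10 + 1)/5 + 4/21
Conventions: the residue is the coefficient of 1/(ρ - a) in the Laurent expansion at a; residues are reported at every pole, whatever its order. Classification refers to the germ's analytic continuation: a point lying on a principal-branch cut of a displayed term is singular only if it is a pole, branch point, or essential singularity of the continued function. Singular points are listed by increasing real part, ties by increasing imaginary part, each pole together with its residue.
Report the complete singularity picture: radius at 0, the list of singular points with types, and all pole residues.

Radius of convergence at 0: 10/9.
At -10/9: an algebraic (square-root) branch point.

Branch term (7/5)*sqrt(1 - ρ/(-10/9)): its argument vanishes at ρ = -10/9, a square-root branch point, modulus 10/9.
The radius of convergence is the smallest modulus among the singular points: 10/9.
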